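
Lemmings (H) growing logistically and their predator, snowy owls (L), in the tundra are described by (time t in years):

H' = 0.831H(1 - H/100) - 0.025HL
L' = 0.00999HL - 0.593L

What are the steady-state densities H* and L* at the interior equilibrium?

From dL/dt = 0 with L > 0: 0.00999H* = 0.593, so H* = 59.4.
Substitute into dH/dt = 0: 0.831(1 - 59.4/100) = 0.025L*.
The bracket is 0.406, giving L* = 0.338/0.025 = 13.5.

H* ≈ 59.4, L* ≈ 13.5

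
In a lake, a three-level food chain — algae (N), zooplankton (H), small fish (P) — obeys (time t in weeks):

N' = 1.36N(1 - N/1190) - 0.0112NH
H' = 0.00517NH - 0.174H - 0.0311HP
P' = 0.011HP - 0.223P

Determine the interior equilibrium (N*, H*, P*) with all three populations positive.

N* ≈ 991, H* ≈ 20.3, P* ≈ 159

From dP/dt = 0: 0.011H* = 0.223, so H* = 20.3.
From dN/dt = 0: 1.36(1 - N*/1190) = 0.0112·20.3, giving N* = 1190·(1 - 0.167) = 991.
From dH/dt = 0: 0.00517·991 - 0.174 = 0.0311P*, so P* = 4.95/0.0311 = 159.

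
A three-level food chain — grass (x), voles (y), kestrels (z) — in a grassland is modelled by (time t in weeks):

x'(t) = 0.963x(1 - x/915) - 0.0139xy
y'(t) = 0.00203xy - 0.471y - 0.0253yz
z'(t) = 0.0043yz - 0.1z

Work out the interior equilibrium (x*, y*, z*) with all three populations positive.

From dz/dt = 0: 0.0043y* = 0.1, so y* = 23.3.
From dx/dt = 0: 0.963(1 - x*/915) = 0.0139·23.3, giving x* = 915·(1 - 0.336) = 608.
From dy/dt = 0: 0.00203·608 - 0.471 = 0.0253z*, so z* = 0.763/0.0253 = 30.2.

x* ≈ 608, y* ≈ 23.3, z* ≈ 30.2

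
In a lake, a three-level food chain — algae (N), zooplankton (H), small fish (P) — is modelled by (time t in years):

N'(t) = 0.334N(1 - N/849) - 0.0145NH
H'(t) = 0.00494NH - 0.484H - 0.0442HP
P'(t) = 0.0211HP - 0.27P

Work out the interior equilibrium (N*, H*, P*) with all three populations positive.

From dP/dt = 0: 0.0211H* = 0.27, so H* = 12.8.
From dN/dt = 0: 0.334(1 - N*/849) = 0.0145·12.8, giving N* = 849·(1 - 0.556) = 377.
From dH/dt = 0: 0.00494·377 - 0.484 = 0.0442P*, so P* = 1.38/0.0442 = 31.2.

N* ≈ 377, H* ≈ 12.8, P* ≈ 31.2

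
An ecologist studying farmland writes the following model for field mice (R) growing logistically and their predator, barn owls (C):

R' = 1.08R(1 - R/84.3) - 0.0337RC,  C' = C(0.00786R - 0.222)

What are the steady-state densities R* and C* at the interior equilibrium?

From dC/dt = 0 with C > 0: 0.00786R* = 0.222, so R* = 28.2.
Substitute into dR/dt = 0: 1.08(1 - 28.2/84.3) = 0.0337C*.
The bracket is 0.665, giving C* = 0.718/0.0337 = 21.3.

R* ≈ 28.2, C* ≈ 21.3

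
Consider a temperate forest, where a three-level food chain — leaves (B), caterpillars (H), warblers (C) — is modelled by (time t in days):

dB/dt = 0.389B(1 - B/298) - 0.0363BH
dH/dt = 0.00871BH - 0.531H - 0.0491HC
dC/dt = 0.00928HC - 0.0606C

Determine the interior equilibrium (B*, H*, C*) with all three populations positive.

From dC/dt = 0: 0.00928H* = 0.0606, so H* = 6.53.
From dB/dt = 0: 0.389(1 - B*/298) = 0.0363·6.53, giving B* = 298·(1 - 0.609) = 116.
From dH/dt = 0: 0.00871·116 - 0.531 = 0.0491C*, so C* = 0.483/0.0491 = 9.84.

B* ≈ 116, H* ≈ 6.53, C* ≈ 9.84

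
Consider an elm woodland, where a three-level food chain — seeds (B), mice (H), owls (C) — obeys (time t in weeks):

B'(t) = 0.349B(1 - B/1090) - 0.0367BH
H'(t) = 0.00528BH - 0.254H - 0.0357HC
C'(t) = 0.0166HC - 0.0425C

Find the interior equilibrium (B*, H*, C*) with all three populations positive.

B* ≈ 797, H* ≈ 2.56, C* ≈ 111

From dC/dt = 0: 0.0166H* = 0.0425, so H* = 2.56.
From dB/dt = 0: 0.349(1 - B*/1090) = 0.0367·2.56, giving B* = 1090·(1 - 0.269) = 797.
From dH/dt = 0: 0.00528·797 - 0.254 = 0.0357C*, so C* = 3.95/0.0357 = 111.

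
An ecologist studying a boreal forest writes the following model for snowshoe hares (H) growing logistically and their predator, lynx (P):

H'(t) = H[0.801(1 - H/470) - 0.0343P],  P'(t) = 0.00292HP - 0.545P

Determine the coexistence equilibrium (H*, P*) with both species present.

H* ≈ 187, P* ≈ 14.1

From dP/dt = 0 with P > 0: 0.00292H* = 0.545, so H* = 187.
Substitute into dH/dt = 0: 0.801(1 - 187/470) = 0.0343P*.
The bracket is 0.603, giving P* = 0.483/0.0343 = 14.1.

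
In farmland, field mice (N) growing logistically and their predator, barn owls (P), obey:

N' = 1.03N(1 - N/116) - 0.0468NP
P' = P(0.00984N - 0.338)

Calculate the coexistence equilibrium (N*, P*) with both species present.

N* ≈ 34.3, P* ≈ 15.5

From dP/dt = 0 with P > 0: 0.00984N* = 0.338, so N* = 34.3.
Substitute into dN/dt = 0: 1.03(1 - 34.3/116) = 0.0468P*.
The bracket is 0.704, giving P* = 0.725/0.0468 = 15.5.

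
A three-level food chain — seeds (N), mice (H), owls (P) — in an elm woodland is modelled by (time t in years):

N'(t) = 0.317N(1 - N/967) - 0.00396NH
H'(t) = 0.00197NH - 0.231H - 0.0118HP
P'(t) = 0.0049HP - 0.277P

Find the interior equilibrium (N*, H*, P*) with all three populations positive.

From dP/dt = 0: 0.0049H* = 0.277, so H* = 56.5.
From dN/dt = 0: 0.317(1 - N*/967) = 0.00396·56.5, giving N* = 967·(1 - 0.706) = 284.
From dH/dt = 0: 0.00197·284 - 0.231 = 0.0118P*, so P* = 0.329/0.0118 = 27.9.

N* ≈ 284, H* ≈ 56.5, P* ≈ 27.9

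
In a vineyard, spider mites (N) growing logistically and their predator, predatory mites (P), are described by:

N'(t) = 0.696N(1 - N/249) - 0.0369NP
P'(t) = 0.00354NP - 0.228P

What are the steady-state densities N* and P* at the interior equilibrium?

N* ≈ 64.4, P* ≈ 14

From dP/dt = 0 with P > 0: 0.00354N* = 0.228, so N* = 64.4.
Substitute into dN/dt = 0: 0.696(1 - 64.4/249) = 0.0369P*.
The bracket is 0.741, giving P* = 0.516/0.0369 = 14.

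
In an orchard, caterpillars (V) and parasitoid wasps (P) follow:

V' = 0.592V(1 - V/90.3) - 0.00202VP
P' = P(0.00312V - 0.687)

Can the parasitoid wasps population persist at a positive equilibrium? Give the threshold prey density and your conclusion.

The predator equation gives dP/dt > 0 only when V > 0.687/0.00312 = 220.
Without the predator, V → K = 90.3. Since 90.3 < 220, the predator cannot invade.

Threshold V = 220; K < 220, so no, the predator goes extinct.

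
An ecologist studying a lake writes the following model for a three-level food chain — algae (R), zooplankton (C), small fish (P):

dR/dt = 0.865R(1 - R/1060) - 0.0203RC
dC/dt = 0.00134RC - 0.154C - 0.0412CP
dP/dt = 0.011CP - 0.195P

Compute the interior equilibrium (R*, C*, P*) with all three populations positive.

From dP/dt = 0: 0.011C* = 0.195, so C* = 17.7.
From dR/dt = 0: 0.865(1 - R*/1060) = 0.0203·17.7, giving R* = 1060·(1 - 0.416) = 619.
From dC/dt = 0: 0.00134·619 - 0.154 = 0.0412P*, so P* = 0.675/0.0412 = 16.4.

R* ≈ 619, C* ≈ 17.7, P* ≈ 16.4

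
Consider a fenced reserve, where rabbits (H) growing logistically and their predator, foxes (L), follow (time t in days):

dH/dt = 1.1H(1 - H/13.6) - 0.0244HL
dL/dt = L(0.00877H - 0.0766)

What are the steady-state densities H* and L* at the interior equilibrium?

H* ≈ 8.73, L* ≈ 16.1

From dL/dt = 0 with L > 0: 0.00877H* = 0.0766, so H* = 8.73.
Substitute into dH/dt = 0: 1.1(1 - 8.73/13.6) = 0.0244L*.
The bracket is 0.358, giving L* = 0.394/0.0244 = 16.1.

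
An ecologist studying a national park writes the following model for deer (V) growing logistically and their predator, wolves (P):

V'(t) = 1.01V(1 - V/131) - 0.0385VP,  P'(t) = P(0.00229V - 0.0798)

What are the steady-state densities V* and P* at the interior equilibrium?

From dP/dt = 0 with P > 0: 0.00229V* = 0.0798, so V* = 34.8.
Substitute into dV/dt = 0: 1.01(1 - 34.8/131) = 0.0385P*.
The bracket is 0.734, giving P* = 0.741/0.0385 = 19.3.

V* ≈ 34.8, P* ≈ 19.3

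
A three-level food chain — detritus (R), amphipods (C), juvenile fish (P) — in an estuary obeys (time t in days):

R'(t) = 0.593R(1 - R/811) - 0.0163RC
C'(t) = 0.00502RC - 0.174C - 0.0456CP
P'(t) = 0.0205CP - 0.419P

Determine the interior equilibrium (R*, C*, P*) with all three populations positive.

R* ≈ 355, C* ≈ 20.4, P* ≈ 35.3

From dP/dt = 0: 0.0205C* = 0.419, so C* = 20.4.
From dR/dt = 0: 0.593(1 - R*/811) = 0.0163·20.4, giving R* = 811·(1 - 0.562) = 355.
From dC/dt = 0: 0.00502·355 - 0.174 = 0.0456P*, so P* = 1.61/0.0456 = 35.3.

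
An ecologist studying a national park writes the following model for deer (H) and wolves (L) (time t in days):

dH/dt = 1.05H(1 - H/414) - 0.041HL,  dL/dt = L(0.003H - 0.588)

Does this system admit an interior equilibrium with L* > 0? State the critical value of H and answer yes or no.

Threshold H = 196; K > 196, so yes, the predator persists.

The predator equation gives dL/dt > 0 only when H > 0.588/0.003 = 196.
Without the predator, H → K = 414. Since 414 > 196, the predator can invade and persist.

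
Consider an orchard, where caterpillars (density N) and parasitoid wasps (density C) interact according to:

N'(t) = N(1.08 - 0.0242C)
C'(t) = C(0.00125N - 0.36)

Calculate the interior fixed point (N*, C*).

Set dC/dt = 0 with C > 0: 0.00125N - 0.36 = 0, so N* = 0.36/0.00125 = 288.
Set dN/dt = 0 with N > 0: 1.08 - 0.0242C = 0, so C* = 1.08/0.0242 = 44.6.

N* ≈ 288, C* ≈ 44.6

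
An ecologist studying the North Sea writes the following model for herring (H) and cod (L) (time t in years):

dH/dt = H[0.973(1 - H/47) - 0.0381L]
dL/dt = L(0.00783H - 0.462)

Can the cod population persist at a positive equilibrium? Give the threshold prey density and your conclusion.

Threshold H = 59; K < 59, so no, the predator goes extinct.

The predator equation gives dL/dt > 0 only when H > 0.462/0.00783 = 59.
Without the predator, H → K = 47. Since 47 < 59, the predator cannot invade.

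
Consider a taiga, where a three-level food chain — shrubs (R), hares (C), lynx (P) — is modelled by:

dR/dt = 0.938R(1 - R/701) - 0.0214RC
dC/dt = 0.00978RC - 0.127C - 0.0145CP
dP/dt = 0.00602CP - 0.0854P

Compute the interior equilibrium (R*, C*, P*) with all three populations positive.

R* ≈ 474, C* ≈ 14.2, P* ≈ 311

From dP/dt = 0: 0.00602C* = 0.0854, so C* = 14.2.
From dR/dt = 0: 0.938(1 - R*/701) = 0.0214·14.2, giving R* = 701·(1 - 0.324) = 474.
From dC/dt = 0: 0.00978·474 - 0.127 = 0.0145P*, so P* = 4.51/0.0145 = 311.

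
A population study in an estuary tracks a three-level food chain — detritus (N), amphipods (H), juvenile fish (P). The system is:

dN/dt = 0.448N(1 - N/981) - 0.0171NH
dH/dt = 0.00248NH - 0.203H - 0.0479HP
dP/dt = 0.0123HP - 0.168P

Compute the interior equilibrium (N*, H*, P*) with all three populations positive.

From dP/dt = 0: 0.0123H* = 0.168, so H* = 13.7.
From dN/dt = 0: 0.448(1 - N*/981) = 0.0171·13.7, giving N* = 981·(1 - 0.521) = 470.
From dH/dt = 0: 0.00248·470 - 0.203 = 0.0479P*, so P* = 0.962/0.0479 = 20.1.

N* ≈ 470, H* ≈ 13.7, P* ≈ 20.1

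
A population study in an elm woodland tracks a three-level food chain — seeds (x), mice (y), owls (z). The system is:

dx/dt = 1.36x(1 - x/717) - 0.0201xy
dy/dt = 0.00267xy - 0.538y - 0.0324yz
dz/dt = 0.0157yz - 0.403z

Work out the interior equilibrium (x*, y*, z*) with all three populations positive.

From dz/dt = 0: 0.0157y* = 0.403, so y* = 25.7.
From dx/dt = 0: 1.36(1 - x*/717) = 0.0201·25.7, giving x* = 717·(1 - 0.379) = 445.
From dy/dt = 0: 0.00267·445 - 0.538 = 0.0324z*, so z* = 0.65/0.0324 = 20.1.

x* ≈ 445, y* ≈ 25.7, z* ≈ 20.1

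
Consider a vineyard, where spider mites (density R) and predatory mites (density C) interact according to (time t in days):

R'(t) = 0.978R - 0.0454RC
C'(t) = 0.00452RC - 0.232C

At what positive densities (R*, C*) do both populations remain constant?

R* ≈ 51.3, C* ≈ 21.5

Set dC/dt = 0 with C > 0: 0.00452R - 0.232 = 0, so R* = 0.232/0.00452 = 51.3.
Set dR/dt = 0 with R > 0: 0.978 - 0.0454C = 0, so C* = 0.978/0.0454 = 21.5.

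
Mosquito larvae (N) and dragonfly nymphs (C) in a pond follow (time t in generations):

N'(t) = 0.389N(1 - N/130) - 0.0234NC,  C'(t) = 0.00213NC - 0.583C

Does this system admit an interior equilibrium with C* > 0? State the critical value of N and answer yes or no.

The predator equation gives dC/dt > 0 only when N > 0.583/0.00213 = 274.
Without the predator, N → K = 130. Since 130 < 274, the predator cannot invade.

Threshold N = 274; K < 274, so no, the predator goes extinct.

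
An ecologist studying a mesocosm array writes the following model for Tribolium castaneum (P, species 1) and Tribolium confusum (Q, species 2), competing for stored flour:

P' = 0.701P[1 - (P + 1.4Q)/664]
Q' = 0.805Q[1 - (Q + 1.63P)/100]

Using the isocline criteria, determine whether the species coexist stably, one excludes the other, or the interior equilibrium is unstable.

Compare the nullcline intercepts: K1/α12 = 664/1.4 = 474 > K2 = 100; K2/α21 = 100/1.63 = 61.3 < K1 = 664.
Since the inequalities point opposite ways, species 1 can invade but species 2 cannot.

species 1 excludes species 2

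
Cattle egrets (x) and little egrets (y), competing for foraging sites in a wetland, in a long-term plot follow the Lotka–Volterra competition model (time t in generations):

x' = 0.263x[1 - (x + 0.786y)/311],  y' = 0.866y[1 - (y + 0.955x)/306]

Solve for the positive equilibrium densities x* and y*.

x* ≈ 283, y* ≈ 36.1

Setting both brackets to zero gives the nullclines x + 0.786y = 311 and 0.955x + y = 306.
Substituting y = 306 - 0.955x into the first: x(1 - 0.786·0.955) = 311 - 0.786·306.
So x* = 70.5/0.249 = 283, and then y* = 306 - 0.955·283 = 36.1.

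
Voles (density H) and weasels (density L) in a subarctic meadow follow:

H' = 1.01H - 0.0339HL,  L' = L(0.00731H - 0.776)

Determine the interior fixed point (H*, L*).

H* ≈ 106, L* ≈ 29.8

Set dL/dt = 0 with L > 0: 0.00731H - 0.776 = 0, so H* = 0.776/0.00731 = 106.
Set dH/dt = 0 with H > 0: 1.01 - 0.0339L = 0, so L* = 1.01/0.0339 = 29.8.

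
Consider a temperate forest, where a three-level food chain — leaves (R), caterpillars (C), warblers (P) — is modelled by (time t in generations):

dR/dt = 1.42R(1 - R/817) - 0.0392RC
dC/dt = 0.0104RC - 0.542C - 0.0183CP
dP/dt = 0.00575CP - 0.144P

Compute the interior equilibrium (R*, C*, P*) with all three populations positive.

From dP/dt = 0: 0.00575C* = 0.144, so C* = 25.
From dR/dt = 0: 1.42(1 - R*/817) = 0.0392·25, giving R* = 817·(1 - 0.691) = 252.
From dC/dt = 0: 0.0104·252 - 0.542 = 0.0183P*, so P* = 2.08/0.0183 = 114.

R* ≈ 252, C* ≈ 25, P* ≈ 114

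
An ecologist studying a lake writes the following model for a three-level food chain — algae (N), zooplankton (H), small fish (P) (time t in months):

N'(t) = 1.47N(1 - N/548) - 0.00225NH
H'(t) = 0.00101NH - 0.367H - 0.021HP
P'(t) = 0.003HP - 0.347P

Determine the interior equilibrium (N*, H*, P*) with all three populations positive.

N* ≈ 451, H* ≈ 116, P* ≈ 4.21

From dP/dt = 0: 0.003H* = 0.347, so H* = 116.
From dN/dt = 0: 1.47(1 - N*/548) = 0.00225·116, giving N* = 548·(1 - 0.177) = 451.
From dH/dt = 0: 0.00101·451 - 0.367 = 0.021P*, so P* = 0.0885/0.021 = 4.21.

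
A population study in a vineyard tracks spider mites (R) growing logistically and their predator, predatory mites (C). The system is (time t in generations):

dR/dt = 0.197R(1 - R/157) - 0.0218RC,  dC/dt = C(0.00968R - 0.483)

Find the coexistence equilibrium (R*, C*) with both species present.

From dC/dt = 0 with C > 0: 0.00968R* = 0.483, so R* = 49.9.
Substitute into dR/dt = 0: 0.197(1 - 49.9/157) = 0.0218C*.
The bracket is 0.682, giving C* = 0.134/0.0218 = 6.16.

R* ≈ 49.9, C* ≈ 6.16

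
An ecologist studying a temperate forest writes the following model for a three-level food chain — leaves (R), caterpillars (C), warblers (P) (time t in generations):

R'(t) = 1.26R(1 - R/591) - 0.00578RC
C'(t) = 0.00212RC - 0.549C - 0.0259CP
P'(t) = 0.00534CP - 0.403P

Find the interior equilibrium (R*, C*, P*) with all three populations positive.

From dP/dt = 0: 0.00534C* = 0.403, so C* = 75.5.
From dR/dt = 0: 1.26(1 - R*/591) = 0.00578·75.5, giving R* = 591·(1 - 0.346) = 386.
From dC/dt = 0: 0.00212·386 - 0.549 = 0.0259P*, so P* = 0.27/0.0259 = 10.4.

R* ≈ 386, C* ≈ 75.5, P* ≈ 10.4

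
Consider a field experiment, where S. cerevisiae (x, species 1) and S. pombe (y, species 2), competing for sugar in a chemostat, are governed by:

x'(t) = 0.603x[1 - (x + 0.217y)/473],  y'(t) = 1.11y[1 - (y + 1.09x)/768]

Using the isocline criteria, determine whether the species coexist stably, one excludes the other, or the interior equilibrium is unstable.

Compare the nullcline intercepts: K1/α12 = 473/0.217 = 2180 > K2 = 768; K2/α21 = 768/1.09 = 705 > K1 = 473.
Since both inequalities hold, each species can invade when rare, so the interior equilibrium is stable.

stable coexistence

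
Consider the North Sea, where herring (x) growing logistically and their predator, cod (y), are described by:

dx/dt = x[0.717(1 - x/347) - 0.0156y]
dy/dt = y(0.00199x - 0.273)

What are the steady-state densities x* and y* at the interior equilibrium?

x* ≈ 137, y* ≈ 27.8

From dy/dt = 0 with y > 0: 0.00199x* = 0.273, so x* = 137.
Substitute into dx/dt = 0: 0.717(1 - 137/347) = 0.0156y*.
The bracket is 0.605, giving y* = 0.434/0.0156 = 27.8.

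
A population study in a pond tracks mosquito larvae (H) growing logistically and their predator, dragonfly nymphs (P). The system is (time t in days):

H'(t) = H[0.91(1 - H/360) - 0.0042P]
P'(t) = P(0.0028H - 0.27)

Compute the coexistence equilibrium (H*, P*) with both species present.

H* ≈ 96.4, P* ≈ 159

From dP/dt = 0 with P > 0: 0.0028H* = 0.27, so H* = 96.4.
Substitute into dH/dt = 0: 0.91(1 - 96.4/360) = 0.0042P*.
The bracket is 0.732, giving P* = 0.666/0.0042 = 159.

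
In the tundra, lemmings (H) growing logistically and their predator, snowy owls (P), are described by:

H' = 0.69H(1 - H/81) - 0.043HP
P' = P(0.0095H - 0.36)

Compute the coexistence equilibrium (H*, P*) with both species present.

From dP/dt = 0 with P > 0: 0.0095H* = 0.36, so H* = 37.9.
Substitute into dH/dt = 0: 0.69(1 - 37.9/81) = 0.043P*.
The bracket is 0.532, giving P* = 0.367/0.043 = 8.54.

H* ≈ 37.9, P* ≈ 8.54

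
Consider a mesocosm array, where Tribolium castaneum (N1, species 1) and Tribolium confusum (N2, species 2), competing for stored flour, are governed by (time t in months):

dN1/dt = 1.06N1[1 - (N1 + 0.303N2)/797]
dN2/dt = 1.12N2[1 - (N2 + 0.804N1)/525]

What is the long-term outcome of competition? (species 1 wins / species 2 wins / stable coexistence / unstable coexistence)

species 1 excludes species 2

Compare the nullcline intercepts: K1/α12 = 797/0.303 = 2630 > K2 = 525; K2/α21 = 525/0.804 = 653 < K1 = 797.
Since the inequalities point opposite ways, species 1 can invade but species 2 cannot.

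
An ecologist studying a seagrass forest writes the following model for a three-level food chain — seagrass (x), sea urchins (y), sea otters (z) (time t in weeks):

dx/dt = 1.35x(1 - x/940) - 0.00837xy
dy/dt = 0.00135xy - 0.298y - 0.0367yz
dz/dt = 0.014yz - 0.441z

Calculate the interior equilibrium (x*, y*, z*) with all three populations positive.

From dz/dt = 0: 0.014y* = 0.441, so y* = 31.5.
From dx/dt = 0: 1.35(1 - x*/940) = 0.00837·31.5, giving x* = 940·(1 - 0.195) = 756.
From dy/dt = 0: 0.00135·756 - 0.298 = 0.0367z*, so z* = 0.723/0.0367 = 19.7.

x* ≈ 756, y* ≈ 31.5, z* ≈ 19.7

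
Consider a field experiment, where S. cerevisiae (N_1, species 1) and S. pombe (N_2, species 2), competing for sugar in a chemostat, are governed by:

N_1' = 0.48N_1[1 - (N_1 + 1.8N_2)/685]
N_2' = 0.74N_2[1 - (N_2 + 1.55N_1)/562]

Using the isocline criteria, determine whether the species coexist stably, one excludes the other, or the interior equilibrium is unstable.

unstable coexistence (outcome depends on initial conditions)

Compare the nullcline intercepts: K1/α12 = 685/1.8 = 381 < K2 = 562; K2/α21 = 562/1.55 = 363 < K1 = 685.
Since both are reversed, neither can invade when rare; the interior point is a saddle.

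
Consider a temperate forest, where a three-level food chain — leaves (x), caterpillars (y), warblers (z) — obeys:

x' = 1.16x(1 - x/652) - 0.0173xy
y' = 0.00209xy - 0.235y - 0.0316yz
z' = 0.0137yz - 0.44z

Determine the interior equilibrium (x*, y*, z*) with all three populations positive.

From dz/dt = 0: 0.0137y* = 0.44, so y* = 32.1.
From dx/dt = 0: 1.16(1 - x*/652) = 0.0173·32.1, giving x* = 652·(1 - 0.479) = 340.
From dy/dt = 0: 0.00209·340 - 0.235 = 0.0316z*, so z* = 0.475/0.0316 = 15.

x* ≈ 340, y* ≈ 32.1, z* ≈ 15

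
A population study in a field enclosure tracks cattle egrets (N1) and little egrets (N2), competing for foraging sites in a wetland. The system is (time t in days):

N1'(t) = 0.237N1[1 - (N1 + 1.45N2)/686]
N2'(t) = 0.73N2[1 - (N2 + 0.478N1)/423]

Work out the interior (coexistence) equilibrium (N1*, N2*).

N1* ≈ 237, N2* ≈ 310

Setting both brackets to zero gives the nullclines N1 + 1.45N2 = 686 and 0.478N1 + N2 = 423.
Substituting N2 = 423 - 0.478N1 into the first: N1(1 - 1.45·0.478) = 686 - 1.45·423.
So N1* = 72.6/0.307 = 237, and then N2* = 423 - 0.478·237 = 310.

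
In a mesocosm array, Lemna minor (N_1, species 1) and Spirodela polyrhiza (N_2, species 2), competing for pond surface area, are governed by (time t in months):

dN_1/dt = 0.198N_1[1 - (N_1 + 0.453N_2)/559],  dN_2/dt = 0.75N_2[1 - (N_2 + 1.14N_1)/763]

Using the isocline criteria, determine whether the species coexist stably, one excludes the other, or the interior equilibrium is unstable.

stable coexistence

Compare the nullcline intercepts: K1/α12 = 559/0.453 = 1230 > K2 = 763; K2/α21 = 763/1.14 = 669 > K1 = 559.
Since both inequalities hold, each species can invade when rare, so the interior equilibrium is stable.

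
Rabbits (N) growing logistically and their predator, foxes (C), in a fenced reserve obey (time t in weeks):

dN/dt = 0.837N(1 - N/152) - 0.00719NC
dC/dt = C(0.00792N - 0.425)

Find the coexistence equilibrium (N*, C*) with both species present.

N* ≈ 53.7, C* ≈ 75.3

From dC/dt = 0 with C > 0: 0.00792N* = 0.425, so N* = 53.7.
Substitute into dN/dt = 0: 0.837(1 - 53.7/152) = 0.00719C*.
The bracket is 0.647, giving C* = 0.542/0.00719 = 75.3.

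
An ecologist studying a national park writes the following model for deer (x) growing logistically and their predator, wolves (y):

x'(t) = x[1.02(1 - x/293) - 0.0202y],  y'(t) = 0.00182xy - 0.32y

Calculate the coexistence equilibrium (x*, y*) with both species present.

From dy/dt = 0 with y > 0: 0.00182x* = 0.32, so x* = 176.
Substitute into dx/dt = 0: 1.02(1 - 176/293) = 0.0202y*.
The bracket is 0.4, giving y* = 0.408/0.0202 = 20.2.

x* ≈ 176, y* ≈ 20.2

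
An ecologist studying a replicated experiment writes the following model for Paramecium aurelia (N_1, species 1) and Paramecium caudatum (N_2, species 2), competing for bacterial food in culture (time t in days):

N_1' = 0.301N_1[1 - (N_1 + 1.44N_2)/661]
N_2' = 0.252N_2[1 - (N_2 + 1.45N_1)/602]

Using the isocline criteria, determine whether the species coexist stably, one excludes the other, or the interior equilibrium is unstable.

unstable coexistence (outcome depends on initial conditions)

Compare the nullcline intercepts: K1/α12 = 661/1.44 = 459 < K2 = 602; K2/α21 = 602/1.45 = 415 < K1 = 661.
Since both are reversed, neither can invade when rare; the interior point is a saddle.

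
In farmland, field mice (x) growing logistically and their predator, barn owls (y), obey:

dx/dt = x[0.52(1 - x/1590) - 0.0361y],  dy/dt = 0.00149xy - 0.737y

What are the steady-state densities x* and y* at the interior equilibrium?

x* ≈ 495, y* ≈ 9.92

From dy/dt = 0 with y > 0: 0.00149x* = 0.737, so x* = 495.
Substitute into dx/dt = 0: 0.52(1 - 495/1590) = 0.0361y*.
The bracket is 0.689, giving y* = 0.358/0.0361 = 9.92.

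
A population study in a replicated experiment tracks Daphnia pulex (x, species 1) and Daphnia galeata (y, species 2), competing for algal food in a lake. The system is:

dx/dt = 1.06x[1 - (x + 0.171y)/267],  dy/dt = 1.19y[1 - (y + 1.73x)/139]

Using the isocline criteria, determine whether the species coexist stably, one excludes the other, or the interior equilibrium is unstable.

Compare the nullcline intercepts: K1/α12 = 267/0.171 = 1560 > K2 = 139; K2/α21 = 139/1.73 = 80.3 < K1 = 267.
Since the inequalities point opposite ways, species 1 can invade but species 2 cannot.

species 1 excludes species 2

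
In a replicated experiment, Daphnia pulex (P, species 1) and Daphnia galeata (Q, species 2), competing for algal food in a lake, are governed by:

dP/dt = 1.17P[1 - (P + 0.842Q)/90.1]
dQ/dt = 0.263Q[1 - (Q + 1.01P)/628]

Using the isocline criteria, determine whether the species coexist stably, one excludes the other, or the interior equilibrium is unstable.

Compare the nullcline intercepts: K1/α12 = 90.1/0.842 = 107 < K2 = 628; K2/α21 = 628/1.01 = 622 > K1 = 90.1.
Since the inequalities point opposite ways, species 2 can invade but species 1 cannot.

species 2 excludes species 1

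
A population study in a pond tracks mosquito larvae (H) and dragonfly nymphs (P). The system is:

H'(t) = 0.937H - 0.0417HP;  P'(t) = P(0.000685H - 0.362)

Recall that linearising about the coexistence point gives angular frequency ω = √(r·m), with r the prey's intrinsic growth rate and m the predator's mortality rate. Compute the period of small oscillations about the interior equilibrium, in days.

T ≈ 10.8 days

Here r = 0.937 and m = 0.362, so r·m = 0.339.
ω = √0.339 = 0.582 per day, hence T = 2π/ω ≈ 10.8 days.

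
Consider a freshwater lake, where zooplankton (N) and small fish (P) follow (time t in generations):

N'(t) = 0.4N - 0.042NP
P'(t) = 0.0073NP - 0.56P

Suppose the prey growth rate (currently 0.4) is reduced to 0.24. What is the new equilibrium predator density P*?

P* ≈ 5.71

At the interior fixed point, setting dN/dt = 0 with N > 0 fixes P* = (prey growth rate)/(NP coefficient) — independent of the other coefficients.
With the change, P* = 0.24/0.042 = 5.71; it falls from 9.52.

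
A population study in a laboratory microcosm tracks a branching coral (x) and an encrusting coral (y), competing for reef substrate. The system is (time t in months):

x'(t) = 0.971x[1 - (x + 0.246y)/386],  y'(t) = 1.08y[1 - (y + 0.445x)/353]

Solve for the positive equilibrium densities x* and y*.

x* ≈ 336, y* ≈ 204

Setting both brackets to zero gives the nullclines x + 0.246y = 386 and 0.445x + y = 353.
Substituting y = 353 - 0.445x into the first: x(1 - 0.246·0.445) = 386 - 0.246·353.
So x* = 299/0.891 = 336, and then y* = 353 - 0.445·336 = 204.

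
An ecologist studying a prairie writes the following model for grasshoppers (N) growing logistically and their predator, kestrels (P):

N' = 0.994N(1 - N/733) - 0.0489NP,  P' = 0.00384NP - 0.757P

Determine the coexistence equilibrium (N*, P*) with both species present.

N* ≈ 197, P* ≈ 14.9

From dP/dt = 0 with P > 0: 0.00384N* = 0.757, so N* = 197.
Substitute into dN/dt = 0: 0.994(1 - 197/733) = 0.0489P*.
The bracket is 0.731, giving P* = 0.727/0.0489 = 14.9.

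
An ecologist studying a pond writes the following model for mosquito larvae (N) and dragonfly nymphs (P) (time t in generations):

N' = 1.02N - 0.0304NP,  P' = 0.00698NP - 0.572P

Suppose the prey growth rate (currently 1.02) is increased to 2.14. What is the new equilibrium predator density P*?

P* ≈ 70.4

At the interior fixed point, setting dN/dt = 0 with N > 0 fixes P* = (prey growth rate)/(NP coefficient) — independent of the other coefficients.
With the change, P* = 2.14/0.0304 = 70.4; it rises from 33.6.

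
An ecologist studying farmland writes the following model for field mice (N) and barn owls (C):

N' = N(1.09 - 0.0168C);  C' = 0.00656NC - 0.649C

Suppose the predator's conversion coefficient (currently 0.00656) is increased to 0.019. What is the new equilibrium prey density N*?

At the interior fixed point, setting dC/dt = 0 with C > 0 fixes N* = (predator death rate)/(NC coefficient) — independent of the other coefficients.
With the change, N* = 0.649/0.019 = 34.2; it falls from 98.9.

N* ≈ 34.2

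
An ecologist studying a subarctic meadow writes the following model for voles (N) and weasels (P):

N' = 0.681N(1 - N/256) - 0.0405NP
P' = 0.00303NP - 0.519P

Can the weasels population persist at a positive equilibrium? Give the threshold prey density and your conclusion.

The predator equation gives dP/dt > 0 only when N > 0.519/0.00303 = 171.
Without the predator, N → K = 256. Since 256 > 171, the predator can invade and persist.

Threshold N = 171; K > 171, so yes, the predator persists.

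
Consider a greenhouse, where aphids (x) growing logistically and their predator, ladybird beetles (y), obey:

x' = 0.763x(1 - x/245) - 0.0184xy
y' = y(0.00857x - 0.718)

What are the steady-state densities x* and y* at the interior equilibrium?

x* ≈ 83.8, y* ≈ 27.3

From dy/dt = 0 with y > 0: 0.00857x* = 0.718, so x* = 83.8.
Substitute into dx/dt = 0: 0.763(1 - 83.8/245) = 0.0184y*.
The bracket is 0.658, giving y* = 0.502/0.0184 = 27.3.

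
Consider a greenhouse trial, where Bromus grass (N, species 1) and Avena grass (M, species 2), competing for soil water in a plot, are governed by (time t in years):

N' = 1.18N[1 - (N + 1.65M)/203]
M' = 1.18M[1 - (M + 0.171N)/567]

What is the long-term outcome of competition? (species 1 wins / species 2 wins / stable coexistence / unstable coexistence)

Compare the nullcline intercepts: K1/α12 = 203/1.65 = 123 < K2 = 567; K2/α21 = 567/0.171 = 3320 > K1 = 203.
Since the inequalities point opposite ways, species 2 can invade but species 1 cannot.

species 2 excludes species 1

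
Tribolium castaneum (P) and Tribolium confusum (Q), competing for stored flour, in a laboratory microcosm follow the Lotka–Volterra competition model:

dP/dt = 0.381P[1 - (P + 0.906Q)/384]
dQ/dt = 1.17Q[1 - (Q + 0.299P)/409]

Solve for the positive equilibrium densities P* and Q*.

P* ≈ 18.4, Q* ≈ 403

Setting both brackets to zero gives the nullclines P + 0.906Q = 384 and 0.299P + Q = 409.
Substituting Q = 409 - 0.299P into the first: P(1 - 0.906·0.299) = 384 - 0.906·409.
So P* = 13.4/0.729 = 18.4, and then Q* = 409 - 0.299·18.4 = 403.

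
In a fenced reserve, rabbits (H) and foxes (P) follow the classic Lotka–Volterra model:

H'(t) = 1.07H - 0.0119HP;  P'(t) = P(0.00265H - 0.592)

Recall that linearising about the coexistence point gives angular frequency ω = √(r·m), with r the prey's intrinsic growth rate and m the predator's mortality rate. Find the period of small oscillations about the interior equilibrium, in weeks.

Here r = 1.07 and m = 0.592, so r·m = 0.633.
ω = √0.633 = 0.796 per week, hence T = 2π/ω ≈ 7.89 weeks.

T ≈ 7.89 weeks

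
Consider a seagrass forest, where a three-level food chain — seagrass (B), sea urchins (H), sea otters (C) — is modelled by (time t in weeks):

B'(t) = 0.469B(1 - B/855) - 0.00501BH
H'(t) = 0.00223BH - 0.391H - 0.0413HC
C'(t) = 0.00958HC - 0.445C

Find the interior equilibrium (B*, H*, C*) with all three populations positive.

B* ≈ 431, H* ≈ 46.5, C* ≈ 13.8

From dC/dt = 0: 0.00958H* = 0.445, so H* = 46.5.
From dB/dt = 0: 0.469(1 - B*/855) = 0.00501·46.5, giving B* = 855·(1 - 0.496) = 431.
From dH/dt = 0: 0.00223·431 - 0.391 = 0.0413C*, so C* = 0.57/0.0413 = 13.8.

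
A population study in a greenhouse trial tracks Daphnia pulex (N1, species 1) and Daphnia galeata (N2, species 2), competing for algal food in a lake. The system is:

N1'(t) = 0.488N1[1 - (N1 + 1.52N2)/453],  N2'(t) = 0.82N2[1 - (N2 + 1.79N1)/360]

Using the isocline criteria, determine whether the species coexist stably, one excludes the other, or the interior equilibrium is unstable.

Compare the nullcline intercepts: K1/α12 = 453/1.52 = 298 < K2 = 360; K2/α21 = 360/1.79 = 201 < K1 = 453.
Since both are reversed, neither can invade when rare; the interior point is a saddle.

unstable coexistence (outcome depends on initial conditions)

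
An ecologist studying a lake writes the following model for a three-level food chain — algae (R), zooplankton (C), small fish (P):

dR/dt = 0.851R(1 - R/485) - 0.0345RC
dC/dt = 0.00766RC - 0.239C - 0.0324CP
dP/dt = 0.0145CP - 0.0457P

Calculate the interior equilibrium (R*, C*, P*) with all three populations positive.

From dP/dt = 0: 0.0145C* = 0.0457, so C* = 3.15.
From dR/dt = 0: 0.851(1 - R*/485) = 0.0345·3.15, giving R* = 485·(1 - 0.128) = 423.
From dC/dt = 0: 0.00766·423 - 0.239 = 0.0324P*, so P* = 3/0.0324 = 92.6.

R* ≈ 423, C* ≈ 3.15, P* ≈ 92.6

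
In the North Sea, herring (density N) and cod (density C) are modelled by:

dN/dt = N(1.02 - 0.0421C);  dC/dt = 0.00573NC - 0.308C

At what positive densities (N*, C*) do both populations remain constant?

N* ≈ 53.8, C* ≈ 24.2

Set dC/dt = 0 with C > 0: 0.00573N - 0.308 = 0, so N* = 0.308/0.00573 = 53.8.
Set dN/dt = 0 with N > 0: 1.02 - 0.0421C = 0, so C* = 1.02/0.0421 = 24.2.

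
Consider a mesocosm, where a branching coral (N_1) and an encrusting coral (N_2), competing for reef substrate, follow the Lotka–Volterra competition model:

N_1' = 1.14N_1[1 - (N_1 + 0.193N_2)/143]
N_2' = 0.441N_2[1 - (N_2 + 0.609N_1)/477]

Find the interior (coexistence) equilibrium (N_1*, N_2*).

N_1* ≈ 57.7, N_2* ≈ 442

Setting both brackets to zero gives the nullclines N_1 + 0.193N_2 = 143 and 0.609N_1 + N_2 = 477.
Substituting N_2 = 477 - 0.609N_1 into the first: N_1(1 - 0.193·0.609) = 143 - 0.193·477.
So N_1* = 50.9/0.882 = 57.7, and then N_2* = 477 - 0.609·57.7 = 442.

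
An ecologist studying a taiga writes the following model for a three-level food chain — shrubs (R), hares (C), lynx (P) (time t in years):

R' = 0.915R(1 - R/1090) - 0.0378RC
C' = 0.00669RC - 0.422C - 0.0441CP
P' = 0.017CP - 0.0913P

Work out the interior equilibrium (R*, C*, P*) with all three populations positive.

From dP/dt = 0: 0.017C* = 0.0913, so C* = 5.37.
From dR/dt = 0: 0.915(1 - R*/1090) = 0.0378·5.37, giving R* = 1090·(1 - 0.222) = 848.
From dC/dt = 0: 0.00669·848 - 0.422 = 0.0441P*, so P* = 5.25/0.0441 = 119.

R* ≈ 848, C* ≈ 5.37, P* ≈ 119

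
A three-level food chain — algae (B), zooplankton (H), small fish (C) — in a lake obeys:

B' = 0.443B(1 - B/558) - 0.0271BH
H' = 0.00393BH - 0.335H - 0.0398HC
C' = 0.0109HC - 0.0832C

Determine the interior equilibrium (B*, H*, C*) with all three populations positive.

From dC/dt = 0: 0.0109H* = 0.0832, so H* = 7.63.
From dB/dt = 0: 0.443(1 - B*/558) = 0.0271·7.63, giving B* = 558·(1 - 0.467) = 297.
From dH/dt = 0: 0.00393·297 - 0.335 = 0.0398C*, so C* = 0.834/0.0398 = 21.

B* ≈ 297, H* ≈ 7.63, C* ≈ 21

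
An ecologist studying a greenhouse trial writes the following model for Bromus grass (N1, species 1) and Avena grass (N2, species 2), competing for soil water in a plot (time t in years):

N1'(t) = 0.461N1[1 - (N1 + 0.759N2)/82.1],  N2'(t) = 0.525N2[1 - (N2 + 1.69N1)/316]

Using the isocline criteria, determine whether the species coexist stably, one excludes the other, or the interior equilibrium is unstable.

Compare the nullcline intercepts: K1/α12 = 82.1/0.759 = 108 < K2 = 316; K2/α21 = 316/1.69 = 187 > K1 = 82.1.
Since the inequalities point opposite ways, species 2 can invade but species 1 cannot.

species 2 excludes species 1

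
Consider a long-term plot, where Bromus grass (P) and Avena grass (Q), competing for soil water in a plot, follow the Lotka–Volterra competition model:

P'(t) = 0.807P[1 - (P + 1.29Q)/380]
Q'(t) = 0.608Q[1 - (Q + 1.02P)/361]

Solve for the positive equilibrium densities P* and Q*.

Setting both brackets to zero gives the nullclines P + 1.29Q = 380 and 1.02P + Q = 361.
Substituting Q = 361 - 1.02P into the first: P(1 - 1.29·1.02) = 380 - 1.29·361.
So P* = -85.7/-0.316 = 271, and then Q* = 361 - 1.02·271 = 84.2.

P* ≈ 271, Q* ≈ 84.2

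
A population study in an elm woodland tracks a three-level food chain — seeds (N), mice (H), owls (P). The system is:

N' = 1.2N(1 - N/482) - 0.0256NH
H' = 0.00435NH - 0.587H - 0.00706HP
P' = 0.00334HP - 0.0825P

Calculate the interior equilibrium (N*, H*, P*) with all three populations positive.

From dP/dt = 0: 0.00334H* = 0.0825, so H* = 24.7.
From dN/dt = 0: 1.2(1 - N*/482) = 0.0256·24.7, giving N* = 482·(1 - 0.527) = 228.
From dH/dt = 0: 0.00435·228 - 0.587 = 0.00706P*, so P* = 0.405/0.00706 = 57.3.

N* ≈ 228, H* ≈ 24.7, P* ≈ 57.3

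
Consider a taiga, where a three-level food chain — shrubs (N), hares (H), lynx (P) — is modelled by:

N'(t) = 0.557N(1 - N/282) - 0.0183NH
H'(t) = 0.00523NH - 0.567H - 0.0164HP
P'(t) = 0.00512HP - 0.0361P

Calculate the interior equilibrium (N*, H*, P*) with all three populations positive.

N* ≈ 217, H* ≈ 7.05, P* ≈ 34.5

From dP/dt = 0: 0.00512H* = 0.0361, so H* = 7.05.
From dN/dt = 0: 0.557(1 - N*/282) = 0.0183·7.05, giving N* = 282·(1 - 0.232) = 217.
From dH/dt = 0: 0.00523·217 - 0.567 = 0.0164P*, so P* = 0.566/0.0164 = 34.5.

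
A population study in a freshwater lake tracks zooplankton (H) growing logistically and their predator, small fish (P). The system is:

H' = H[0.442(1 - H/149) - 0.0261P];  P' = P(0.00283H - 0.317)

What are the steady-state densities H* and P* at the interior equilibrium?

H* ≈ 112, P* ≈ 4.2

From dP/dt = 0 with P > 0: 0.00283H* = 0.317, so H* = 112.
Substitute into dH/dt = 0: 0.442(1 - 112/149) = 0.0261P*.
The bracket is 0.248, giving P* = 0.11/0.0261 = 4.2.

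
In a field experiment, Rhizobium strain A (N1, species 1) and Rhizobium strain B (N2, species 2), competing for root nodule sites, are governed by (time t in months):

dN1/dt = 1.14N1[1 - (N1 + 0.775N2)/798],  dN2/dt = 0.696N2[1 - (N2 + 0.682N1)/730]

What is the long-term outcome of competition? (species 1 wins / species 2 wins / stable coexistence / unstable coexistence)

Compare the nullcline intercepts: K1/α12 = 798/0.775 = 1030 > K2 = 730; K2/α21 = 730/0.682 = 1070 > K1 = 798.
Since both inequalities hold, each species can invade when rare, so the interior equilibrium is stable.

stable coexistence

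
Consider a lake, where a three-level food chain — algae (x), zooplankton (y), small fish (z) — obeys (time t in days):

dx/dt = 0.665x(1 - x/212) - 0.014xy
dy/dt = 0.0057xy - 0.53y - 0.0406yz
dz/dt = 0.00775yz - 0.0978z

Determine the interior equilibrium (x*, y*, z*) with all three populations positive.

x* ≈ 156, y* ≈ 12.6, z* ≈ 8.8

From dz/dt = 0: 0.00775y* = 0.0978, so y* = 12.6.
From dx/dt = 0: 0.665(1 - x*/212) = 0.014·12.6, giving x* = 212·(1 - 0.266) = 156.
From dy/dt = 0: 0.0057·156 - 0.53 = 0.0406z*, so z* = 0.357/0.0406 = 8.8.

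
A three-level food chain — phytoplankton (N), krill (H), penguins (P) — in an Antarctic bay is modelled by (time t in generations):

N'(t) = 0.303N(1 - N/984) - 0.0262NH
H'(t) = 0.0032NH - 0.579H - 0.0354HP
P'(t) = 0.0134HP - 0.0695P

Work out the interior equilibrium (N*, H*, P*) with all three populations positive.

N* ≈ 543, H* ≈ 5.19, P* ≈ 32.7

From dP/dt = 0: 0.0134H* = 0.0695, so H* = 5.19.
From dN/dt = 0: 0.303(1 - N*/984) = 0.0262·5.19, giving N* = 984·(1 - 0.448) = 543.
From dH/dt = 0: 0.0032·543 - 0.579 = 0.0354P*, so P* = 1.16/0.0354 = 32.7.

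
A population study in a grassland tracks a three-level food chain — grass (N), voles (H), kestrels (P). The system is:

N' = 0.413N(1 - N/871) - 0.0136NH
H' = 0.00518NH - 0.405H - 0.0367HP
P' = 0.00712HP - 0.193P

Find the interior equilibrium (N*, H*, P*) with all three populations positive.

From dP/dt = 0: 0.00712H* = 0.193, so H* = 27.1.
From dN/dt = 0: 0.413(1 - N*/871) = 0.0136·27.1, giving N* = 871·(1 - 0.893) = 93.5.
From dH/dt = 0: 0.00518·93.5 - 0.405 = 0.0367P*, so P* = 0.0795/0.0367 = 2.17.

N* ≈ 93.5, H* ≈ 27.1, P* ≈ 2.17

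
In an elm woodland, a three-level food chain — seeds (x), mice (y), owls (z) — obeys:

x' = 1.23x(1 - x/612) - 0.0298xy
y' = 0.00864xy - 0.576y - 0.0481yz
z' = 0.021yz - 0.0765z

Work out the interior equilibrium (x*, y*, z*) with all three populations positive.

From dz/dt = 0: 0.021y* = 0.0765, so y* = 3.64.
From dx/dt = 0: 1.23(1 - x*/612) = 0.0298·3.64, giving x* = 612·(1 - 0.0883) = 558.
From dy/dt = 0: 0.00864·558 - 0.576 = 0.0481z*, so z* = 4.25/0.0481 = 88.3.

x* ≈ 558, y* ≈ 3.64, z* ≈ 88.3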